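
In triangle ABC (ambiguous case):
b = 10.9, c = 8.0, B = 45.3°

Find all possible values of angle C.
b/sin(B) = c/sin(C)  ⇒  sin(C) = c·sin(B)/b = 8.0·sin(45.3°)/10.9
sin(45.3°) ≈ 0.710799
sin(C) ≈ 8.0·0.710799/10.9 ≈ 5.6864/10.9 ≈ 0.521688
Candidate 1: C₁ = arcsin(0.521688) ≈ 31.4455°  →  A = 180° − 45.3° − 31.4455° ≈ 103.254° > 0, valid
Candidate 2: C₂ = 180° − C₁ ≈ 148.554°  →  A = 180° − 45.3° − 148.554° ≈ -13.8545° ≤ 0, not a valid triangle

C = 31.45° (one solution)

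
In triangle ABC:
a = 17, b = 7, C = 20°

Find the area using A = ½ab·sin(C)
A = ½·a·b·sin(C) = ½·17·7·sin(20°)
sin(20°) ≈ 0.34202
A ≈ ½·119·0.34202 = 59.5·0.34202 ≈ 20.3502

Area = 20.35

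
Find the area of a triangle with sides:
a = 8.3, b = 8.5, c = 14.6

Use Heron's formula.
s = (8.3 + 8.5 + 14.6)/2 = 31.4/2 = 15.7
s − a = 7.4, s − b = 7.2, s − c = 1.1
s(s−a)(s−b)(s−c) = 15.7·7.4·7.2·1.1 ≈ 920.146
Area = √920.146 ≈ 30.3339

Area = 30.33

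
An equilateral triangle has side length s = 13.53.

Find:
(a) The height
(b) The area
(a) The height splits the triangle into two 30-60-90 halves: h = s·√3/2 = 13.53·1.73205/2 ≈ 23.4346/2 ≈ 11.7173
(b) Area = (√3/4)·s² = (√3/4)·13.53² = (√3/4)·183.0609 ≈ 0.433013·183.0609 ≈ 79.2677

Height = 11.72, Area = 79.27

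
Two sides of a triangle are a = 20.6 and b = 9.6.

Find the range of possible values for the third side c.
Triangle inequality: |a − b| < c < a + b
|a − b| = |20.6 − 9.6| = 11
a + b = 20.6 + 9.6 = 30.2

11 < c < 30.2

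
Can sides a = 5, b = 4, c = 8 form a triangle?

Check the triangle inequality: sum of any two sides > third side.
a + b vs c: 5 + 4 = 9 > 8  ✓
a + c vs b: 5 + 8 = 13 > 4  ✓
b + c vs a: 4 + 8 = 12 > 5  ✓

Yes, triangle inequality satisfied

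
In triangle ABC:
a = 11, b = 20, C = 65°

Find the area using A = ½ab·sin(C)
A = ½·a·b·sin(C) = ½·11·20·sin(65°)
sin(65°) ≈ 0.906308
A ≈ ½·220·0.906308 = 110·0.906308 ≈ 99.6939

Area = 99.69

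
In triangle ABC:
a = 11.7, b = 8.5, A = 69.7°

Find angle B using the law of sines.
a/sin(A) = b/sin(B)  ⇒  sin(B) = b·sin(A)/a = 8.5·sin(69.7°)/11.7
sin(69.7°) ≈ 0.937889
sin(B) ≈ 8.5·0.937889/11.7 ≈ 7.97206/11.7 ≈ 0.681372
B = arcsin(0.681372) ≈ 42.951°
(Since b ≤ a we need B ≤ A, so the obtuse alternative 180° − 42.951° ≈ 137.049° is rejected.)

B = 42.95°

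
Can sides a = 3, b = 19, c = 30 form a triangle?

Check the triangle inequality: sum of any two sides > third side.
a + b vs c: 3 + 19 = 22 ≤ 30  ✗
a + c vs b: 3 + 30 = 33 > 19  ✓
b + c vs a: 19 + 30 = 49 > 3  ✓

No: 3 + 19 = 22 is not > 30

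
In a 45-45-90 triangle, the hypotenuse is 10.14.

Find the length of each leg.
In a 45-45-90 triangle hypotenuse = leg·√2, so leg = hypotenuse/√2.
Leg = 10.14/√2 ≈ 10.14/1.41421 ≈ 7.17006

Each leg = 7.17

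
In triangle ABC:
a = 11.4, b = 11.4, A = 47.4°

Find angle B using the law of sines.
a/sin(A) = b/sin(B)  ⇒  sin(B) = b·sin(A)/a = 11.4·sin(47.4°)/11.4
sin(47.4°) ≈ 0.736097
sin(B) ≈ 11.4·0.736097/11.4 ≈ 8.39151/11.4 ≈ 0.736097
B = arcsin(0.736097) ≈ 47.4°
(Since b ≤ a we need B ≤ A, so the obtuse alternative 180° − 47.4° ≈ 132.6° is rejected.)

B = 47.4°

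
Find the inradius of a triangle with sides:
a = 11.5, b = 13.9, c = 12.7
r = Area/s where s is the semi-perimeter.
s = (11.5 + 13.9 + 12.7)/2 = 38.1/2 = 19.05
Area = √(s(s−a)(s−b)(s−c)) = √(19.05·7.55·5.15·6.35) ≈ √4703.52 ≈ 68.5822
r ≈ 68.5822/19.05 ≈ 3.60012

r = 3.6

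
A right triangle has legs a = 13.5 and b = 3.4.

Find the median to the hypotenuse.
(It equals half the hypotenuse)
Hypotenuse c = √(a² + b²) = √(182.25 + 11.56) = √193.81 ≈ 13.9216
Median to hypotenuse = c/2 ≈ 13.9216/2 ≈ 6.96078

Median = 6.961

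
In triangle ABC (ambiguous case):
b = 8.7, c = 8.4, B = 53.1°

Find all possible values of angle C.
b/sin(B) = c/sin(C)  ⇒  sin(C) = c·sin(B)/b = 8.4·sin(53.1°)/8.7
sin(53.1°) ≈ 0.799685
sin(C) ≈ 8.4·0.799685/8.7 ≈ 6.71735/8.7 ≈ 0.772109
Candidate 1: C₁ = arcsin(0.772109) ≈ 50.5437°  →  A = 180° − 53.1° − 50.5437° ≈ 76.3563° > 0, valid
Candidate 2: C₂ = 180° − C₁ ≈ 129.456°  →  A = 180° − 53.1° − 129.456° ≈ -2.5563° ≤ 0, not a valid triangle

C = 50.54° (one solution)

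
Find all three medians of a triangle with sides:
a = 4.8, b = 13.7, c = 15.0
Median formula: m_a = ½√(2b² + 2c² − a²) (and cyclically). a² = 23.04, b² = 187.69, c² = 225.
m_a = ½√(2·187.69 + 2·225 − 23.04) = ½√802.34 ≈ ½·28.3256 ≈ 14.1628
m_b = ½√(2·23.04 + 2·225 − 187.69) = ½√308.39 ≈ ½·17.561 ≈ 8.78052
m_c = ½√(2·23.04 + 2·187.69 − 225) = ½√196.46 ≈ ½·14.0164 ≈ 7.00821

m_a = 14.16, m_b = 8.781, m_c = 7.008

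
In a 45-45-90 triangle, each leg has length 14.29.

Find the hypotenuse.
In a 45-45-90 triangle the sides are in ratio 1 : 1 : √2, so hypotenuse = leg·√2.
Hypotenuse = 14.29·√2 ≈ 14.29·1.41421 ≈ 20.2091

Hypotenuse = 14.29√2 = 20.21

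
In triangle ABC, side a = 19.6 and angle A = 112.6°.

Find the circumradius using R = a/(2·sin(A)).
R = a/(2·sin(A)) = 19.6/(2·sin(112.6°))
sin(112.6°) ≈ 0.92321
R ≈ 19.6/(2·0.92321) = 19.6/1.84642 ≈ 10.6151

R = 10.62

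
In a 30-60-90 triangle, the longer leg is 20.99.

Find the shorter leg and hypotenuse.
In a 30-60-90 triangle the sides are in ratio 1 : √3 : 2, so short leg = long leg/√3 and hypotenuse = 2·(short leg).
Short leg = 20.99/√3 ≈ 20.99/1.73205 ≈ 12.1186
Hypotenuse = 2·12.1186 ≈ 24.2372

Short leg = 12.12, Hypotenuse = 24.24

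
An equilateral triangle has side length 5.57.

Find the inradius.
r = Area/s with s the semi-perimeter.
Area = (√3/4)·5.57² = (√3/4)·31.0249 ≈ 0.433013·31.0249 ≈ 13.4342
s = 3·5.57/2 = 8.355
r ≈ 13.4342/8.355 ≈ 1.60792
(Equivalently r = side/(2√3) = 5.57/3.4641 ≈ 1.60792.)

r = 1.608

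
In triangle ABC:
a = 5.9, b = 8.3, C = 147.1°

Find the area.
Two sides and the included angle (SAS): A = ½·a·b·sin(C) = ½·5.9·8.3·sin(147.1°)
sin(147.1°) ≈ 0.543174
A ≈ ½·48.97·0.543174 = 24.485·0.543174 ≈ 13.2996

Area = 13.3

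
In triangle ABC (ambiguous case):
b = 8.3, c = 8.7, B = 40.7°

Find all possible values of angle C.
b/sin(B) = c/sin(C)  ⇒  sin(C) = c·sin(B)/b = 8.7·sin(40.7°)/8.3
sin(40.7°) ≈ 0.652098
sin(C) ≈ 8.7·0.652098/8.3 ≈ 5.67326/8.3 ≈ 0.683525
Candidate 1: C₁ = arcsin(0.683525) ≈ 43.1197°  →  A = 180° − 40.7° − 43.1197° ≈ 96.1803° > 0, valid
Candidate 2: C₂ = 180° − C₁ ≈ 136.88°  →  A = 180° − 40.7° − 136.88° ≈ 2.4197° > 0, valid

C = 43.12° or C = 136.9° (two solutions)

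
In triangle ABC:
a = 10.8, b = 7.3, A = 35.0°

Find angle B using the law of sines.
a/sin(A) = b/sin(B)  ⇒  sin(B) = b·sin(A)/a = 7.3·sin(35.0°)/10.8
sin(35.0°) ≈ 0.573576
sin(B) ≈ 7.3·0.573576/10.8 ≈ 4.18711/10.8 ≈ 0.387695
B = arcsin(0.387695) ≈ 22.8112°
(Since b ≤ a we need B ≤ A, so the obtuse alternative 180° − 22.8112° ≈ 157.189° is rejected.)

B = 22.81°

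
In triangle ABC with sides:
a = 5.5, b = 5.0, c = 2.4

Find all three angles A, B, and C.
Law of cosines for each angle (a² = 30.25, b² = 25, c² = 5.76):
cos(A) = (b² + c² − a²)/(2bc) = (25 + 5.76 − 30.25)/(2·5.0·2.4) = 0.51/24 ≈ 0.02125  ⇒  A ≈ 88.7824°
cos(B) = (a² + c² − b²)/(2ac) = (30.25 + 5.76 − 25)/(2·5.5·2.4) = 11.01/26.4 ≈ 0.417045  ⇒  B ≈ 65.3518°
cos(C) = (a² + b² − c²)/(2ab) = (30.25 + 25 − 5.76)/(2·5.5·5.0) = 49.49/55 ≈ 0.899818  ⇒  C ≈ 25.8658°
Check: A + B + C ≈ 180°

A = 88.78°, B = 65.35°, C = 25.87°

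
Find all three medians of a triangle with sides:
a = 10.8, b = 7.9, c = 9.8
Median formula: m_a = ½√(2b² + 2c² − a²) (and cyclically). a² = 116.64, b² = 62.41, c² = 96.04.
m_a = ½√(2·62.41 + 2·96.04 − 116.64) = ½√200.26 ≈ ½·14.1513 ≈ 7.07566
m_b = ½√(2·116.64 + 2·96.04 − 62.41) = ½√362.95 ≈ ½·19.0512 ≈ 9.52562
m_c = ½√(2·116.64 + 2·62.41 − 96.04) = ½√262.06 ≈ ½·16.1883 ≈ 8.09413

m_a = 7.076, m_b = 9.526, m_c = 8.094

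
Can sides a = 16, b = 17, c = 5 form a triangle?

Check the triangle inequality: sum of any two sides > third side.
a + b vs c: 16 + 17 = 33 > 5  ✓
a + c vs b: 16 + 5 = 21 > 17  ✓
b + c vs a: 17 + 5 = 22 > 16  ✓

Yes, triangle inequality satisfied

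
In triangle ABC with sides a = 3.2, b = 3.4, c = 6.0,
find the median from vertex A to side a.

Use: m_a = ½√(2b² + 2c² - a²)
m_a = ½√(2·3.4² + 2·6.0² − 3.2²) = ½√(2·11.56 + 2·36 − 10.24) = ½√(23.12 + 72 − 10.24) = ½√84.88
√84.88 ≈ 9.21303, so m_a ≈ 4.60652

m_a = 4.607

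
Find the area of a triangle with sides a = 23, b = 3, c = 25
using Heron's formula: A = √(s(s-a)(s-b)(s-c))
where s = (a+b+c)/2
s = (23 + 3 + 25)/2 = 51/2 = 25.5
s − a = 2.5, s − b = 22.5, s − c = 0.5
s(s−a)(s−b)(s−c) = 25.5·2.5·22.5·0.5 = 717.1875
Area = √717.1875 ≈ 26.7804

s = 25.5, Area = 26.78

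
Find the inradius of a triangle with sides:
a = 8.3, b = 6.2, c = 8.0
r = Area/s where s is the semi-perimeter.
s = (8.3 + 6.2 + 8.0)/2 = 22.5/2 = 11.25
Area = √(s(s−a)(s−b)(s−c)) = √(11.25·2.95·5.05·3.25) ≈ √544.69 ≈ 23.3386
r ≈ 23.3386/11.25 ≈ 2.07454

r = 2.075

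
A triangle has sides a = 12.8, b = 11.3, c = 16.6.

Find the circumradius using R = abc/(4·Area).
First find the area with Heron's formula.
s = (12.8 + 11.3 + 16.6)/2 = 20.35
Area = √(s(s−a)(s−b)(s−c)) = √(20.35·7.55·9.05·3.75) ≈ √5214.24 ≈ 72.2097
abc = 12.8·11.3·16.6 = 2401.024
R = abc/(4·Area) ≈ 2401.024/(4·72.2097) = 2401.024/288.839 ≈ 8.31268

R = 8.313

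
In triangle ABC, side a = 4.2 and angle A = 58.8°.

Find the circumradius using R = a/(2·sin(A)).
R = a/(2·sin(A)) = 4.2/(2·sin(58.8°))
sin(58.8°) ≈ 0.855364
R ≈ 4.2/(2·0.855364) = 4.2/1.71073 ≈ 2.45509

R = 2.455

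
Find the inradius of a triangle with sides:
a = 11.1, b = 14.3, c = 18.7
r = Area/s where s is the semi-perimeter.
s = (11.1 + 14.3 + 18.7)/2 = 44.1/2 = 22.05
Area = √(s(s−a)(s−b)(s−c)) = √(22.05·10.95·7.75·3.35) ≈ √6268.58 ≈ 79.1744
r ≈ 79.1744/22.05 ≈ 3.59067

r = 3.591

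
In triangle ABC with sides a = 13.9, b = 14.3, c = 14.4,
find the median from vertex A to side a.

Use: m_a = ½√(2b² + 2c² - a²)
m_a = ½√(2·14.3² + 2·14.4² − 13.9²) = ½√(2·204.49 + 2·207.36 − 193.21) = ½√(408.98 + 414.72 − 193.21) = ½√630.49
√630.49 ≈ 25.1096, so m_a ≈ 12.5548

m_a = 12.55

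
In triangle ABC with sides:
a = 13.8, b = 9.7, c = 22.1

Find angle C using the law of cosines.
c² = a² + b² − 2ab·cos(C)  ⇒  cos(C) = (a² + b² − c²)/(2ab)
cos(C) = (13.8² + 9.7² − 22.1²)/(2·13.8·9.7) = (190.44 + 94.09 − 488.41)/267.72 = -203.88/267.72 ≈ -0.761542
C = arccos(-0.761542) ≈ 139.6°

C = 139.6°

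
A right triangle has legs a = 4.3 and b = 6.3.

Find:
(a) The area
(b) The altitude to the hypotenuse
(a) The legs are perpendicular, so Area = ½·a·b = ½·4.3·6.3 = ½·27.09 = 13.545
(b) Hypotenuse c = √(a² + b²) = √(18.49 + 39.69) = √58.18 ≈ 7.62758
    Area = ½·c·h_c  ⇒  h_c = 2·Area/c = 27.09/7.62758 ≈ 3.55158

Area = 13.545, h_c = 3.552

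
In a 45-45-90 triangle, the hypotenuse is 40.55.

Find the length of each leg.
In a 45-45-90 triangle hypotenuse = leg·√2, so leg = hypotenuse/√2.
Leg = 40.55/√2 ≈ 40.55/1.41421 ≈ 28.6732

Each leg = 28.67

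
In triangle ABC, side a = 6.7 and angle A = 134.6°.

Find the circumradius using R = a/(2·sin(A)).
R = a/(2·sin(A)) = 6.7/(2·sin(134.6°))
sin(134.6°) ≈ 0.712026
R ≈ 6.7/(2·0.712026) = 6.7/1.42405 ≈ 4.70488

R = 4.705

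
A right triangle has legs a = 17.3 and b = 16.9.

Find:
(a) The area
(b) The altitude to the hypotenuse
(a) The legs are perpendicular, so Area = ½·a·b = ½·17.3·16.9 = ½·292.37 = 146.185
(b) Hypotenuse c = √(a² + b²) = √(299.29 + 285.61) = √584.9 ≈ 24.1847
    Area = ½·c·h_c  ⇒  h_c = 2·Area/c = 292.37/24.1847 ≈ 12.089

Area = 146.185, h_c = 12.09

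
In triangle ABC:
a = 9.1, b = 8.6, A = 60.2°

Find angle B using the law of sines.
a/sin(A) = b/sin(B)  ⇒  sin(B) = b·sin(A)/a = 8.6·sin(60.2°)/9.1
sin(60.2°) ≈ 0.867765
sin(B) ≈ 8.6·0.867765/9.1 ≈ 7.46278/9.1 ≈ 0.820086
B = arcsin(0.820086) ≈ 55.0934°
(Since b ≤ a we need B ≤ A, so the obtuse alternative 180° − 55.0934° ≈ 124.907° is rejected.)

B = 55.09°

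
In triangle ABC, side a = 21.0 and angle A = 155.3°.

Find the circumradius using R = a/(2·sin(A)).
R = a/(2·sin(A)) = 21.0/(2·sin(155.3°))
sin(155.3°) ≈ 0.417867
R ≈ 21.0/(2·0.417867) = 21.0/0.835734 ≈ 25.1276

R = 25.13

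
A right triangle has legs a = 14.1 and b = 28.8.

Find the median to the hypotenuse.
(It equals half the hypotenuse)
Hypotenuse c = √(a² + b²) = √(198.81 + 829.44) = √1028.25 ≈ 32.0663
Median to hypotenuse = c/2 ≈ 32.0663/2 ≈ 16.0332

Median = 16.03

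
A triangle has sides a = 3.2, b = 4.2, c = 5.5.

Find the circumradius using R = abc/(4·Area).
First find the area with Heron's formula.
s = (3.2 + 4.2 + 5.5)/2 = 6.45
Area = √(s(s−a)(s−b)(s−c)) = √(6.45·3.25·2.25·0.95) ≈ √44.8073 ≈ 6.69383
abc = 3.2·4.2·5.5 = 73.92
R = abc/(4·Area) ≈ 73.92/(4·6.69383) = 73.92/26.7753 ≈ 2.76075

R = 2.761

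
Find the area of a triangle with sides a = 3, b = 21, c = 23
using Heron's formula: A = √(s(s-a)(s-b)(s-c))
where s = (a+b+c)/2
s = (3 + 21 + 23)/2 = 47/2 = 23.5
s − a = 20.5, s − b = 2.5, s − c = 0.5
s(s−a)(s−b)(s−c) = 23.5·20.5·2.5·0.5 = 602.1875
Area = √602.1875 ≈ 24.5395

s = 23.5, Area = 24.54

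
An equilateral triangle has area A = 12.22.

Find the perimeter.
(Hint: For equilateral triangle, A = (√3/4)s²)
A = (√3/4)s²  ⇒  s² = 4A/√3 = 4·12.22/√3 = 48.88/1.73205 ≈ 28.2209
s ≈ √28.2209 ≈ 5.31233
Perimeter = 3s ≈ 3·5.31233 ≈ 15.937

Perimeter = 15.94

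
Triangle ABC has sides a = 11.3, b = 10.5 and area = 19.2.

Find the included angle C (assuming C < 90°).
Area = ½·a·b·sin(C)  ⇒  sin(C) = 2·Area/(a·b) = 2·19.2/(11.3·10.5) = 38.4/118.65 ≈ 0.323641
C = arcsin(0.323641) ≈ 18.8833° (taking the acute solution since C < 90°)

C = 18.88°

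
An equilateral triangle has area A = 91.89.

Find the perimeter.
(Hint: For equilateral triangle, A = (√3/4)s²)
A = (√3/4)s²  ⇒  s² = 4A/√3 = 4·91.89/√3 = 367.56/1.73205 ≈ 212.211
s ≈ √212.211 ≈ 14.5675
Perimeter = 3s ≈ 3·14.5675 ≈ 43.7024

Perimeter = 43.7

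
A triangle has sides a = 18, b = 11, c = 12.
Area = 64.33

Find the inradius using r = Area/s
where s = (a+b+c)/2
s = (18 + 11 + 12)/2 = 41/2 = 20.5
r = Area/s = 64.33/20.5 ≈ 3.13805

r = 3.138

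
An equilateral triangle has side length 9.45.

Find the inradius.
r = Area/s with s the semi-perimeter.
Area = (√3/4)·9.45² = (√3/4)·89.3025 ≈ 0.433013·89.3025 ≈ 38.6691
s = 3·9.45/2 = 14.175
r ≈ 38.6691/14.175 ≈ 2.72798
(Equivalently r = side/(2√3) = 9.45/3.4641 ≈ 2.72798.)

r = 2.728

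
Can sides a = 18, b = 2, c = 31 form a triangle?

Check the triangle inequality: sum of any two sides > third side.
a + b vs c: 18 + 2 = 20 ≤ 31  ✗
a + c vs b: 18 + 31 = 49 > 2  ✓
b + c vs a: 2 + 31 = 33 > 18  ✓

No: 18 + 2 = 20 is not > 31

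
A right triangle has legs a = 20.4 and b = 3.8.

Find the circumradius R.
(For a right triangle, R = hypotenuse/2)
Hypotenuse c = √(a² + b²) = √(416.16 + 14.44) = √430.6 ≈ 20.7509
R = c/2 ≈ 20.7509/2 ≈ 10.3755

R = 10.38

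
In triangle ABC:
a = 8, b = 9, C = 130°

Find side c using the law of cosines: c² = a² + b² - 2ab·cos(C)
c² = 8² + 9² − 2·8·9·cos(130°)
cos(130°) ≈ -0.642788
c² ≈ 64 + 81 − 144·(-0.642788) ≈ 145 + 92.5614 ≈ 237.561
c ≈ √237.561 ≈ 15.413

c = 15.41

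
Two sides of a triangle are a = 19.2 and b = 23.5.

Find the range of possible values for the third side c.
Triangle inequality: |a − b| < c < a + b
|a − b| = |19.2 − 23.5| = 4.3
a + b = 19.2 + 23.5 = 42.7

4.3 < c < 42.7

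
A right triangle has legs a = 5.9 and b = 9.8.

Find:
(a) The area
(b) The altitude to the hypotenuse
(a) The legs are perpendicular, so Area = ½·a·b = ½·5.9·9.8 = ½·57.82 = 28.91
(b) Hypotenuse c = √(a² + b²) = √(34.81 + 96.04) = √130.85 ≈ 11.439
    Area = ½·c·h_c  ⇒  h_c = 2·Area/c = 57.82/11.439 ≈ 5.05465

Area = 28.91, h_c = 5.055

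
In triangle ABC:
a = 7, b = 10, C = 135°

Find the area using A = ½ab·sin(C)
A = ½·a·b·sin(C) = ½·7·10·sin(135°)
sin(135°) ≈ 0.707107
A ≈ ½·70·0.707107 = 35·0.707107 ≈ 24.7487

Area = 24.75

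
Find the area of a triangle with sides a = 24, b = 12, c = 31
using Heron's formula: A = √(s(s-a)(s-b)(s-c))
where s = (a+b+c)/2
s = (24 + 12 + 31)/2 = 67/2 = 33.5
s − a = 9.5, s − b = 21.5, s − c = 2.5
s(s−a)(s−b)(s−c) = 33.5·9.5·21.5·2.5 = 17105.9375
Area = √17105.9375 ≈ 130.79

s = 33.5, Area = 130.8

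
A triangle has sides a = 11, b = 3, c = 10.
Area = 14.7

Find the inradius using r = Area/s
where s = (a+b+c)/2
s = (11 + 3 + 10)/2 = 24/2 = 12
r = Area/s = 14.7/12 ≈ 1.225

r = 1.225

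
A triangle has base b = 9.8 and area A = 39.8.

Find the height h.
A = ½·b·h  ⇒  h = 2A/b = 2·39.8/9.8 = 79.6/9.8 ≈ 8.12245

h = 8.122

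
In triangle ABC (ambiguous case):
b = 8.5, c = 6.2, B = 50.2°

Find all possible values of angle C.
b/sin(B) = c/sin(C)  ⇒  sin(C) = c·sin(B)/b = 6.2·sin(50.2°)/8.5
sin(50.2°) ≈ 0.768284
sin(C) ≈ 6.2·0.768284/8.5 ≈ 4.76336/8.5 ≈ 0.560395
Candidate 1: C₁ = arcsin(0.560395) ≈ 34.0831°  →  A = 180° − 50.2° − 34.0831° ≈ 95.7169° > 0, valid
Candidate 2: C₂ = 180° − C₁ ≈ 145.917°  →  A = 180° − 50.2° − 145.917° ≈ -16.1169° ≤ 0, not a valid triangle

C = 34.08° (one solution)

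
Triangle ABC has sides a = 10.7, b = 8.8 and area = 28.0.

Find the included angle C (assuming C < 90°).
Area = ½·a·b·sin(C)  ⇒  sin(C) = 2·Area/(a·b) = 2·28.0/(10.7·8.8) = 56/94.16 ≈ 0.594732
C = arcsin(0.594732) ≈ 36.4936° (taking the acute solution since C < 90°)

C = 36.49°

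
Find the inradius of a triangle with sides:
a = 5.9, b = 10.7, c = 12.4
r = Area/s where s is the semi-perimeter.
s = (5.9 + 10.7 + 12.4)/2 = 29/2 = 14.5
Area = √(s(s−a)(s−b)(s−c)) = √(14.5·8.6·3.8·2.1) ≈ √995.106 ≈ 31.5453
r ≈ 31.5453/14.5 ≈ 2.17554

r = 2.176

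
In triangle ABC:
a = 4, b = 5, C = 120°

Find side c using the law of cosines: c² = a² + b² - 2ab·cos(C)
c² = 4² + 5² − 2·4·5·cos(120°)
cos(120°) ≈ -0.5
c² ≈ 16 + 25 − 40·(-0.5) ≈ 41 + 20 ≈ 61
c ≈ √61 ≈ 7.81025

c = 7.81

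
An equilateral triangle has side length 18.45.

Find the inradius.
r = Area/s with s the semi-perimeter.
Area = (√3/4)·18.45² = (√3/4)·340.4025 ≈ 0.433013·340.4025 ≈ 147.399
s = 3·18.45/2 = 27.675
r ≈ 147.399/27.675 ≈ 5.32606
(Equivalently r = side/(2√3) = 18.45/3.4641 ≈ 5.32606.)

r = 5.326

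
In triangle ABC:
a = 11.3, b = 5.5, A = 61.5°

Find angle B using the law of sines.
a/sin(A) = b/sin(B)  ⇒  sin(B) = b·sin(A)/a = 5.5·sin(61.5°)/11.3
sin(61.5°) ≈ 0.878817
sin(B) ≈ 5.5·0.878817/11.3 ≈ 4.83349/11.3 ≈ 0.427743
B = arcsin(0.427743) ≈ 25.3244°
(Since b ≤ a we need B ≤ A, so the obtuse alternative 180° − 25.3244° ≈ 154.676° is rejected.)

B = 25.32°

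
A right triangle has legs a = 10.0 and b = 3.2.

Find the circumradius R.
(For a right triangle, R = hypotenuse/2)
Hypotenuse c = √(a² + b²) = √(100 + 10.24) = √110.24 ≈ 10.4995
R = c/2 ≈ 10.4995/2 ≈ 5.24976

R = 5.25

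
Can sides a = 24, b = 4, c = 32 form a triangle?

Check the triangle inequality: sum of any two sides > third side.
a + b vs c: 24 + 4 = 28 ≤ 32  ✗
a + c vs b: 24 + 32 = 56 > 4  ✓
b + c vs a: 4 + 32 = 36 > 24  ✓

No: 24 + 4 = 28 is not > 32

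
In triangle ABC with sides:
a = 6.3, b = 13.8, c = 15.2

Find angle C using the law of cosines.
c² = a² + b² − 2ab·cos(C)  ⇒  cos(C) = (a² + b² − c²)/(2ab)
cos(C) = (6.3² + 13.8² − 15.2²)/(2·6.3·13.8) = (39.69 + 190.44 − 231.04)/173.88 = -0.91/173.88 ≈ -0.00523349
C = arccos(-0.00523349) ≈ 90.2999°

C = 90.3°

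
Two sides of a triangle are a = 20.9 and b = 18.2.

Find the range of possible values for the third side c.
Triangle inequality: |a − b| < c < a + b
|a − b| = |20.9 − 18.2| = 2.7
a + b = 20.9 + 18.2 = 39.1

2.7 < c < 39.1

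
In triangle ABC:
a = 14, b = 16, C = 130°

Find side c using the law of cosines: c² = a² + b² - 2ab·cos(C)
c² = 14² + 16² − 2·14·16·cos(130°)
cos(130°) ≈ -0.642788
c² ≈ 196 + 256 − 448·(-0.642788) ≈ 452 + 287.969 ≈ 739.969
c ≈ √739.969 ≈ 27.2024

c = 27.2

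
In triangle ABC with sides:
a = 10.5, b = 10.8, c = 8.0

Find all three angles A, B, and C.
Law of cosines for each angle (a² = 110.25, b² = 116.64, c² = 64):
cos(A) = (b² + c² − a²)/(2bc) = (116.64 + 64 − 110.25)/(2·10.8·8.0) = 70.39/172.8 ≈ 0.40735  ⇒  A ≈ 65.9616°
cos(B) = (a² + c² − b²)/(2ac) = (110.25 + 64 − 116.64)/(2·10.5·8.0) = 57.61/168 ≈ 0.342917  ⇒  B ≈ 69.9453°
cos(C) = (a² + b² − c²)/(2ab) = (110.25 + 116.64 − 64)/(2·10.5·10.8) = 162.89/226.8 ≈ 0.71821  ⇒  C ≈ 44.0931°
Check: A + B + C ≈ 180°

A = 65.96°, B = 69.95°, C = 44.09°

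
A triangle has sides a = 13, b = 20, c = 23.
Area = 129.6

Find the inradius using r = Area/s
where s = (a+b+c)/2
s = (13 + 20 + 23)/2 = 56/2 = 28
r = Area/s = 129.6/28 ≈ 4.62857

r = 4.629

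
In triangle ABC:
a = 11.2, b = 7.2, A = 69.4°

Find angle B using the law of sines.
a/sin(A) = b/sin(B)  ⇒  sin(B) = b·sin(A)/a = 7.2·sin(69.4°)/11.2
sin(69.4°) ≈ 0.93606
sin(B) ≈ 7.2·0.93606/11.2 ≈ 6.73963/11.2 ≈ 0.601753
B = arcsin(0.601753) ≈ 36.9955°
(Since b ≤ a we need B ≤ A, so the obtuse alternative 180° − 36.9955° ≈ 143.004° is rejected.)

B = 37°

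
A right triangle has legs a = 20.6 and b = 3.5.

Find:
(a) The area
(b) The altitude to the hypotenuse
(a) The legs are perpendicular, so Area = ½·a·b = ½·20.6·3.5 = ½·72.1 = 36.05
(b) Hypotenuse c = √(a² + b²) = √(424.36 + 12.25) = √436.61 ≈ 20.8952
    Area = ½·c·h_c  ⇒  h_c = 2·Area/c = 72.1/20.8952 ≈ 3.45055

Area = 36.05, h_c = 3.451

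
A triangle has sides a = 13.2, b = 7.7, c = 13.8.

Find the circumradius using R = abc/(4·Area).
First find the area with Heron's formula.
s = (13.2 + 7.7 + 13.8)/2 = 17.35
Area = √(s(s−a)(s−b)(s−c)) = √(17.35·4.15·9.65·3.55) ≈ √2466.63 ≈ 49.6651
abc = 13.2·7.7·13.8 = 1402.632
R = abc/(4·Area) ≈ 1402.632/(4·49.6651) = 1402.632/198.661 ≈ 7.06045

R = 7.06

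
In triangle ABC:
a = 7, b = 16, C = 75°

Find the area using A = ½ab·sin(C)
A = ½·a·b·sin(C) = ½·7·16·sin(75°)
sin(75°) ≈ 0.965926
A ≈ ½·112·0.965926 = 56·0.965926 ≈ 54.0918

Area = 54.09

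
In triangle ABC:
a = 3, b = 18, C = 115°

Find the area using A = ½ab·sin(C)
A = ½·a·b·sin(C) = ½·3·18·sin(115°)
sin(115°) ≈ 0.906308
A ≈ ½·54·0.906308 = 27·0.906308 ≈ 24.4703

Area = 24.47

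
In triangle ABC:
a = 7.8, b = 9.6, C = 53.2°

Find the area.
Two sides and the included angle (SAS): A = ½·a·b·sin(C) = ½·7.8·9.6·sin(53.2°)
sin(53.2°) ≈ 0.800731
A ≈ ½·74.88·0.800731 = 37.44·0.800731 ≈ 29.9794

Area = 29.98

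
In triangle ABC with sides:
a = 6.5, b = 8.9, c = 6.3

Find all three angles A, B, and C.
Law of cosines for each angle (a² = 42.25, b² = 79.21, c² = 39.69):
cos(A) = (b² + c² − a²)/(2bc) = (79.21 + 39.69 − 42.25)/(2·8.9·6.3) = 76.65/112.14 ≈ 0.683521  ⇒  A ≈ 46.8806°
cos(B) = (a² + c² − b²)/(2ac) = (42.25 + 39.69 − 79.21)/(2·6.5·6.3) = 2.73/81.9 ≈ 0.0333333  ⇒  B ≈ 88.0898°
cos(C) = (a² + b² − c²)/(2ab) = (42.25 + 79.21 − 39.69)/(2·6.5·8.9) = 81.77/115.7 ≈ 0.706742  ⇒  C ≈ 45.0296°
Check: A + B + C ≈ 180°

A = 46.88°, B = 88.09°, C = 45.03°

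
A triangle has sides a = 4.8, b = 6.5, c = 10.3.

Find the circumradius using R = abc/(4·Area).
First find the area with Heron's formula.
s = (4.8 + 6.5 + 10.3)/2 = 10.8
Area = √(s(s−a)(s−b)(s−c)) = √(10.8·6·4.3·0.5) ≈ √139.32 ≈ 11.8034
abc = 4.8·6.5·10.3 = 321.36
R = abc/(4·Area) ≈ 321.36/(4·11.8034) = 321.36/47.2136 ≈ 6.80652

R = 6.807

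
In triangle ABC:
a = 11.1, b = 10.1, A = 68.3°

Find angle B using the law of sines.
a/sin(A) = b/sin(B)  ⇒  sin(B) = b·sin(A)/a = 10.1·sin(68.3°)/11.1
sin(68.3°) ≈ 0.929133
sin(B) ≈ 10.1·0.929133/11.1 ≈ 9.38424/11.1 ≈ 0.845427
B = arcsin(0.845427) ≈ 57.7177°
(Since b ≤ a we need B ≤ A, so the obtuse alternative 180° − 57.7177° ≈ 122.282° is rejected.)

B = 57.72°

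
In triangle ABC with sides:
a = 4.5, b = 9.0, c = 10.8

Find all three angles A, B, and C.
Law of cosines for each angle (a² = 20.25, b² = 81, c² = 116.64):
cos(A) = (b² + c² − a²)/(2bc) = (81 + 116.64 − 20.25)/(2·9.0·10.8) = 177.39/194.4 ≈ 0.9125  ⇒  A ≈ 24.1468°
cos(B) = (a² + c² − b²)/(2ac) = (20.25 + 116.64 − 81)/(2·4.5·10.8) = 55.89/97.2 ≈ 0.575  ⇒  B ≈ 54.9004°
cos(C) = (a² + b² − c²)/(2ab) = (20.25 + 81 − 116.64)/(2·4.5·9.0) = -15.39/81 ≈ -0.19  ⇒  C ≈ 100.953°
Check: A + B + C ≈ 180°

A = 24.15°, B = 54.9°, C = 101°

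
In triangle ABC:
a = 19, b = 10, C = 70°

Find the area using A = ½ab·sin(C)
A = ½·a·b·sin(C) = ½·19·10·sin(70°)
sin(70°) ≈ 0.939693
A ≈ ½·190·0.939693 = 95·0.939693 ≈ 89.2708

Area = 89.27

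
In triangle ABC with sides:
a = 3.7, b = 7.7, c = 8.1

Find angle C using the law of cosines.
c² = a² + b² − 2ab·cos(C)  ⇒  cos(C) = (a² + b² − c²)/(2ab)
cos(C) = (3.7² + 7.7² − 8.1²)/(2·3.7·7.7) = (13.69 + 59.29 − 65.61)/56.98 = 7.37/56.98 ≈ 0.129344
C = arccos(0.129344) ≈ 82.5683°

C = 82.57°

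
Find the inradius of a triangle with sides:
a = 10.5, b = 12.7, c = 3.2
r = Area/s where s is the semi-perimeter.
s = (10.5 + 12.7 + 3.2)/2 = 26.4/2 = 13.2
Area = √(s(s−a)(s−b)(s−c)) = √(13.2·2.7·0.5·10) ≈ √178.2 ≈ 13.3492
r ≈ 13.3492/13.2 ≈ 1.0113

r = 1.011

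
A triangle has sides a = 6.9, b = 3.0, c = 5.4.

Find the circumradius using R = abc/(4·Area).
First find the area with Heron's formula.
s = (6.9 + 3.0 + 5.4)/2 = 7.65
Area = √(s(s−a)(s−b)(s−c)) = √(7.65·0.75·4.65·2.25) ≈ √60.0286 ≈ 7.74781
abc = 6.9·3.0·5.4 = 111.78
R = abc/(4·Area) ≈ 111.78/(4·7.74781) = 111.78/30.9912 ≈ 3.60682

R = 3.607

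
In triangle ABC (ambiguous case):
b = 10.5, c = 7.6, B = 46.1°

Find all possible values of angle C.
b/sin(B) = c/sin(C)  ⇒  sin(C) = c·sin(B)/b = 7.6·sin(46.1°)/10.5
sin(46.1°) ≈ 0.720551
sin(C) ≈ 7.6·0.720551/10.5 ≈ 5.47619/10.5 ≈ 0.521542
Candidate 1: C₁ = arcsin(0.521542) ≈ 31.4357°  →  A = 180° − 46.1° − 31.4357° ≈ 102.464° > 0, valid
Candidate 2: C₂ = 180° − C₁ ≈ 148.564°  →  A = 180° − 46.1° − 148.564° ≈ -14.6643° ≤ 0, not a valid triangle

C = 31.44° (one solution)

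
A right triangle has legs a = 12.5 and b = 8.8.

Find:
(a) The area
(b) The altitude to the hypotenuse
(a) The legs are perpendicular, so Area = ½·a·b = ½·12.5·8.8 = ½·110 = 55
(b) Hypotenuse c = √(a² + b²) = √(156.25 + 77.44) = √233.69 ≈ 15.2869
    Area = ½·c·h_c  ⇒  h_c = 2·Area/c = 110/15.2869 ≈ 7.19569

Area = 55, h_c = 7.196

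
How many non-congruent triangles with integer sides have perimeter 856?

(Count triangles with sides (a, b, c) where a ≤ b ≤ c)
Let a ≤ b ≤ c with a + b + c = 856. The only binding inequality is a + b > c, i.e. 856 − c > c, so c < 856/2; and c ≥ 856/3 since c is the largest side.
So 286 ≤ c ≤ 427. For each c, b runs from ⌈(856 − c)/2⌉ up to c (then a = 856 − b − c satisfies 1 ≤ a ≤ b automatically), giving c − ⌈(856 − c)/2⌉ + 1 choices.
Summing over c: 2 + 3 + 5 + 6 + … + 212 + 213  (142 terms, c = 286, …, 427) = 15265
Check (closed form: nearest integer to p²/48 for even p, (p+3)²/48 for odd p): 856²/48 = 732736/48 ≈ 15265.33 → 15265

15265 triangles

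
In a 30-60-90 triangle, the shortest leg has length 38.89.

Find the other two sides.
In a 30-60-90 triangle the sides are in ratio 1 : √3 : 2 (short leg : long leg : hypotenuse).
Long leg = 38.89·√3 ≈ 38.89·1.73205 ≈ 67.3595
Hypotenuse = 2·38.89 = 77.78

Long leg = 38.89√3 = 67.36, Hypotenuse = 77.78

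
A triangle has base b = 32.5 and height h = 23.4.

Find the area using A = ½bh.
A = ½·b·h = ½·32.5·23.4 = ½·760.5 = 380.25

Area = 380.25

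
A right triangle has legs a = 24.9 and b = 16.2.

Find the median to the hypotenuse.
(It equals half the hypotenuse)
Hypotenuse c = √(a² + b²) = √(620.01 + 262.44) = √882.45 ≈ 29.7061
Median to hypotenuse = c/2 ≈ 29.7061/2 ≈ 14.853

Median = 14.85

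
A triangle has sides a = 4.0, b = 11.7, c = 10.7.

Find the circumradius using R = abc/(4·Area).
First find the area with Heron's formula.
s = (4.0 + 11.7 + 10.7)/2 = 13.2
Area = √(s(s−a)(s−b)(s−c)) = √(13.2·9.2·1.5·2.5) ≈ √455.4 ≈ 21.3401
abc = 4.0·11.7·10.7 = 500.76
R = abc/(4·Area) ≈ 500.76/(4·21.3401) = 500.76/85.3604 ≈ 5.86642

R = 5.866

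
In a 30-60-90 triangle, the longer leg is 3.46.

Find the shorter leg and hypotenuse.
In a 30-60-90 triangle the sides are in ratio 1 : √3 : 2, so short leg = long leg/√3 and hypotenuse = 2·(short leg).
Short leg = 3.46/√3 ≈ 3.46/1.73205 ≈ 1.99763
Hypotenuse = 2·1.99763 ≈ 3.99526

Short leg = 1.998, Hypotenuse = 3.995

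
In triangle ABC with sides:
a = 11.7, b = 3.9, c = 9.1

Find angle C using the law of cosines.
c² = a² + b² − 2ab·cos(C)  ⇒  cos(C) = (a² + b² − c²)/(2ab)
cos(C) = (11.7² + 3.9² − 9.1²)/(2·11.7·3.9) = (136.89 + 15.21 − 82.81)/91.26 = 69.29/91.26 ≈ 0.759259
C = arccos(0.759259) ≈ 40.6011°

C = 40.6°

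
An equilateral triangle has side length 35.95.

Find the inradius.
r = Area/s with s the semi-perimeter.
Area = (√3/4)·35.95² = (√3/4)·1292.4025 ≈ 0.433013·1292.4025 ≈ 559.627
s = 3·35.95/2 = 53.925
r ≈ 559.627/53.925 ≈ 10.3779
(Equivalently r = side/(2√3) = 35.95/3.4641 ≈ 10.3779.)

r = 10.38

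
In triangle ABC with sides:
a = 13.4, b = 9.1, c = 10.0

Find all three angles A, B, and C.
Law of cosines for each angle (a² = 179.56, b² = 82.81, c² = 100):
cos(A) = (b² + c² − a²)/(2bc) = (82.81 + 100 − 179.56)/(2·9.1·10.0) = 3.25/182 ≈ 0.0178571  ⇒  A ≈ 88.9768°
cos(B) = (a² + c² − b²)/(2ac) = (179.56 + 100 − 82.81)/(2·13.4·10.0) = 196.75/268 ≈ 0.734142  ⇒  B ≈ 42.7653°
cos(C) = (a² + b² − c²)/(2ab) = (179.56 + 82.81 − 100)/(2·13.4·9.1) = 162.37/243.88 ≈ 0.665778  ⇒  C ≈ 48.2579°
Check: A + B + C ≈ 180°

A = 88.98°, B = 42.77°, C = 48.26°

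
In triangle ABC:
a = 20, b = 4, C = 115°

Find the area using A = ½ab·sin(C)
A = ½·a·b·sin(C) = ½·20·4·sin(115°)
sin(115°) ≈ 0.906308
A ≈ ½·80·0.906308 = 40·0.906308 ≈ 36.2523

Area = 36.25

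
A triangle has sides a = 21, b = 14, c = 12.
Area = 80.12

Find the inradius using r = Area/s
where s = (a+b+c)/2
s = (21 + 14 + 12)/2 = 47/2 = 23.5
r = Area/s = 80.12/23.5 ≈ 3.40936

r = 3.409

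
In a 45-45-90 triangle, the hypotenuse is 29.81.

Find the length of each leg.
In a 45-45-90 triangle hypotenuse = leg·√2, so leg = hypotenuse/√2.
Leg = 29.81/√2 ≈ 29.81/1.41421 ≈ 21.0789

Each leg = 21.08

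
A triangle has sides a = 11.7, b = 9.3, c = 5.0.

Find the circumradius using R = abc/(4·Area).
First find the area with Heron's formula.
s = (11.7 + 9.3 + 5.0)/2 = 13
Area = √(s(s−a)(s−b)(s−c)) = √(13·1.3·3.7·8) ≈ √500.24 ≈ 22.366
abc = 11.7·9.3·5.0 = 544.05
R = abc/(4·Area) ≈ 544.05/(4·22.366) = 544.05/89.4642 ≈ 6.0812

R = 6.081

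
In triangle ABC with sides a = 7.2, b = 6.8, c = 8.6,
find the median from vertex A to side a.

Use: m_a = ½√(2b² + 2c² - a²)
m_a = ½√(2·6.8² + 2·8.6² − 7.2²) = ½√(2·46.24 + 2·73.96 − 51.84) = ½√(92.48 + 147.92 − 51.84) = ½√188.56
√188.56 ≈ 13.7317, so m_a ≈ 6.86586

m_a = 6.866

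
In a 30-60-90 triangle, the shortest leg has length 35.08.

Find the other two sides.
In a 30-60-90 triangle the sides are in ratio 1 : √3 : 2 (short leg : long leg : hypotenuse).
Long leg = 35.08·√3 ≈ 35.08·1.73205 ≈ 60.7603
Hypotenuse = 2·35.08 = 70.16

Long leg = 35.08√3 = 60.76, Hypotenuse = 70.16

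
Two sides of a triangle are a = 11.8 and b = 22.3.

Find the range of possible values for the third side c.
Triangle inequality: |a − b| < c < a + b
|a − b| = |11.8 − 22.3| = 10.5
a + b = 11.8 + 22.3 = 34.1

10.5 < c < 34.1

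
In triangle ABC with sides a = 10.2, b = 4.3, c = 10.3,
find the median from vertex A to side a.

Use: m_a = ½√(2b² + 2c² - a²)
m_a = ½√(2·4.3² + 2·10.3² − 10.2²) = ½√(2·18.49 + 2·106.09 − 104.04) = ½√(36.98 + 212.18 − 104.04) = ½√145.12
√145.12 ≈ 12.0466, so m_a ≈ 6.02329

m_a = 6.023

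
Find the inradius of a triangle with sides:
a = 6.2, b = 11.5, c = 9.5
r = Area/s where s is the semi-perimeter.
s = (6.2 + 11.5 + 9.5)/2 = 27.2/2 = 13.6
Area = √(s(s−a)(s−b)(s−c)) = √(13.6·7.4·2.1·4.1) ≈ √866.51 ≈ 29.4365
r ≈ 29.4365/13.6 ≈ 2.16445

r = 2.164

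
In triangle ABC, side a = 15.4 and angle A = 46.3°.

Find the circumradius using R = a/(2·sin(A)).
R = a/(2·sin(A)) = 15.4/(2·sin(46.3°))
sin(46.3°) ≈ 0.722967
R ≈ 15.4/(2·0.722967) = 15.4/1.44593 ≈ 10.6506

R = 10.65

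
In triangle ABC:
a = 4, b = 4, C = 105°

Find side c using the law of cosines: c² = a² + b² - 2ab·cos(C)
c² = 4² + 4² − 2·4·4·cos(105°)
cos(105°) ≈ -0.258819
c² ≈ 16 + 16 − 32·(-0.258819) ≈ 32 + 8.28221 ≈ 40.2822
c ≈ √40.2822 ≈ 6.34683

c = 6.347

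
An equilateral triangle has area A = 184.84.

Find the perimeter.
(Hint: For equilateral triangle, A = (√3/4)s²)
A = (√3/4)s²  ⇒  s² = 4A/√3 = 4·184.84/√3 = 739.36/1.73205 ≈ 426.87
s ≈ √426.87 ≈ 20.6608
Perimeter = 3s ≈ 3·20.6608 ≈ 61.9825

Perimeter = 61.98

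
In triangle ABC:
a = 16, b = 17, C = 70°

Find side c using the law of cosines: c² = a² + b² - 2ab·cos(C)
c² = 16² + 17² − 2·16·17·cos(70°)
cos(70°) ≈ 0.34202
c² ≈ 256 + 289 − 544·(0.34202) ≈ 545 − 186.059 ≈ 358.941
c ≈ √358.941 ≈ 18.9457

c = 18.95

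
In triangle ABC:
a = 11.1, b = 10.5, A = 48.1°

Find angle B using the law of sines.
a/sin(A) = b/sin(B)  ⇒  sin(B) = b·sin(A)/a = 10.5·sin(48.1°)/11.1
sin(48.1°) ≈ 0.744312
sin(B) ≈ 10.5·0.744312/11.1 ≈ 7.81527/11.1 ≈ 0.704078
B = arcsin(0.704078) ≈ 44.7551°
(Since b ≤ a we need B ≤ A, so the obtuse alternative 180° − 44.7551° ≈ 135.245° is rejected.)

B = 44.76°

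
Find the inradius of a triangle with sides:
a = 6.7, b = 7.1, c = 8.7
r = Area/s where s is the semi-perimeter.
s = (6.7 + 7.1 + 8.7)/2 = 22.5/2 = 11.25
Area = √(s(s−a)(s−b)(s−c)) = √(11.25·4.55·4.15·2.55) ≈ √541.692 ≈ 23.2743
r ≈ 23.2743/11.25 ≈ 2.06882

r = 2.069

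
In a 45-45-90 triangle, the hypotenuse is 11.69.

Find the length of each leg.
In a 45-45-90 triangle hypotenuse = leg·√2, so leg = hypotenuse/√2.
Leg = 11.69/√2 ≈ 11.69/1.41421 ≈ 8.26608

Each leg = 8.266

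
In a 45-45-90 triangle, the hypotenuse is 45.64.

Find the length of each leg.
In a 45-45-90 triangle hypotenuse = leg·√2, so leg = hypotenuse/√2.
Leg = 45.64/√2 ≈ 45.64/1.41421 ≈ 32.2724

Each leg = 32.27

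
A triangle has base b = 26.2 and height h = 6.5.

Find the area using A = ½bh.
A = ½·b·h = ½·26.2·6.5 = ½·170.3 = 85.15

Area = 85.15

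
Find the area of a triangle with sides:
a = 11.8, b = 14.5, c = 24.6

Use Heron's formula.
s = (11.8 + 14.5 + 24.6)/2 = 50.9/2 = 25.45
s − a = 13.65, s − b = 10.95, s − c = 0.85
s(s−a)(s−b)(s−c) = 25.45·13.65·10.95·0.85 ≈ 3233.36
Area = √3233.36 ≈ 56.8626

Area = 56.86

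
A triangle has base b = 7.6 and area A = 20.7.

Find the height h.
A = ½·b·h  ⇒  h = 2A/b = 2·20.7/7.6 = 41.4/7.6 ≈ 5.44737

h = 5.447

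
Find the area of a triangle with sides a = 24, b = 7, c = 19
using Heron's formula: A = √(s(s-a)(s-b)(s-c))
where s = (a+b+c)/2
s = (24 + 7 + 19)/2 = 50/2 = 25
s − a = 1, s − b = 18, s − c = 6
s(s−a)(s−b)(s−c) = 25·1·18·6 = 2700
Area = √2700 ≈ 51.9615

s = 25.0, Area = 51.96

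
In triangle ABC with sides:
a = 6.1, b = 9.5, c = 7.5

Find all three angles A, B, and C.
Law of cosines for each angle (a² = 37.21, b² = 90.25, c² = 56.25):
cos(A) = (b² + c² − a²)/(2bc) = (90.25 + 56.25 − 37.21)/(2·9.5·7.5) = 109.29/142.5 ≈ 0.766947  ⇒  A ≈ 39.9194°
cos(B) = (a² + c² − b²)/(2ac) = (37.21 + 56.25 − 90.25)/(2·6.1·7.5) = 3.21/91.5 ≈ 0.035082  ⇒  B ≈ 87.9895°
cos(C) = (a² + b² − c²)/(2ab) = (37.21 + 90.25 − 56.25)/(2·6.1·9.5) = 71.21/115.9 ≈ 0.614409  ⇒  C ≈ 52.091°
Check: A + B + C ≈ 180°

A = 39.92°, B = 87.99°, C = 52.09°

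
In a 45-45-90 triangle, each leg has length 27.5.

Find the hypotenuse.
In a 45-45-90 triangle the sides are in ratio 1 : 1 : √2, so hypotenuse = leg·√2.
Hypotenuse = 27.5·√2 ≈ 27.5·1.41421 ≈ 38.8909

Hypotenuse = 27.5√2 = 38.89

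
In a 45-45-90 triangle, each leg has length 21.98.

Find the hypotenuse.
In a 45-45-90 triangle the sides are in ratio 1 : 1 : √2, so hypotenuse = leg·√2.
Hypotenuse = 21.98·√2 ≈ 21.98·1.41421 ≈ 31.0844

Hypotenuse = 21.98√2 = 31.08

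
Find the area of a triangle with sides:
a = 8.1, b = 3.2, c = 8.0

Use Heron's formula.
s = (8.1 + 3.2 + 8.0)/2 = 19.3/2 = 9.65
s − a = 1.55, s − b = 6.45, s − c = 1.65
s(s−a)(s−b)(s−c) = 9.65·1.55·6.45·1.65 ≈ 159.185
Area = √159.185 ≈ 12.6169

Area = 12.62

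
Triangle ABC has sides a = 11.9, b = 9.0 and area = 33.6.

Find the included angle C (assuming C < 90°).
Area = ½·a·b·sin(C)  ⇒  sin(C) = 2·Area/(a·b) = 2·33.6/(11.9·9.0) = 67.2/107.1 ≈ 0.627451
C = arcsin(0.627451) ≈ 38.8623° (taking the acute solution since C < 90°)

C = 38.86°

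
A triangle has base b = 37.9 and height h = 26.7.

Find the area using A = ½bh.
A = ½·b·h = ½·37.9·26.7 = ½·1011.93 = 505.965

Area = 505.965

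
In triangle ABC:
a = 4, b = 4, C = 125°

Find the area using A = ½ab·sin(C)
A = ½·a·b·sin(C) = ½·4·4·sin(125°)
sin(125°) ≈ 0.819152
A ≈ ½·16·0.819152 = 8·0.819152 ≈ 6.55322

Area = 6.553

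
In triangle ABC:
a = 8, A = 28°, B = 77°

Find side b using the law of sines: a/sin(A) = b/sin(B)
a/sin(A) = b/sin(B)  ⇒  b = a·sin(B)/sin(A) = 8·sin(77°)/sin(28°)
sin(77°) ≈ 0.97437, sin(28°) ≈ 0.469472
b ≈ 8·0.97437/0.469472 ≈ 7.79496/0.469472 ≈ 16.6037

b = 16.6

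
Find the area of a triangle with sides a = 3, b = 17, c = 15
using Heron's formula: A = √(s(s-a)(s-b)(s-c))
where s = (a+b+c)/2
s = (3 + 17 + 15)/2 = 35/2 = 17.5
s − a = 14.5, s − b = 0.5, s − c = 2.5
s(s−a)(s−b)(s−c) = 17.5·14.5·0.5·2.5 = 317.1875
Area = √317.1875 ≈ 17.8098

s = 17.5, Area = 17.81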